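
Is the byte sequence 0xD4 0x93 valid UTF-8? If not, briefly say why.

valid

Leading byte 0xD4 = 11010100 → 2-byte form.
Continuation bytes 0x93=10010011 all match 10xxxxxx.
Decoded value 0x513 is ≥ 0x80 (shortest form) and not a surrogate.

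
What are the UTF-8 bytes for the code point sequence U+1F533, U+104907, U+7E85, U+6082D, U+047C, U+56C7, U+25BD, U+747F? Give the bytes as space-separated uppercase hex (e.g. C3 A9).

U+1F533: 4-byte form → F0 9F 94 B3.
U+104907: 4-byte form → F4 84 A4 87.
U+7E85: 3-byte form → E7 BA 85.
U+6082D: 4-byte form → F1 A0 A0 AD.
U+047C: 2-byte form → D1 BC.
U+56C7: 3-byte form → E5 9B 87.
U+25BD: 3-byte form → E2 96 BD.
U+747F: 3-byte form → E7 91 BF.
Concatenated (26 bytes): F0 9F 94 B3 F4 84 A4 87 E7 BA 85 F1 A0 A0 AD D1 BC E5 9B 87 E2 96 BD E7 91 BF.

F0 9F 94 B3 F4 84 A4 87 E7 BA 85 F1 A0 A0 AD D1 BC E5 9B 87 E2 96 BD E7 91 BF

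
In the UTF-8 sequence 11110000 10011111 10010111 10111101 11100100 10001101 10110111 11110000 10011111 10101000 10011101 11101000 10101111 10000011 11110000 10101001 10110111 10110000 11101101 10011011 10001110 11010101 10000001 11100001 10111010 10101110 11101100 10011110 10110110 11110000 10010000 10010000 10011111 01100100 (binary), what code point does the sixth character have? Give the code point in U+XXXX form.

U+D6CE

Offset 0: leading byte 0xF0 = 11110000 → 4-byte char #1 = F0 9F 97 BD.
Offset 4: leading byte 0xE4 = 11100100 → 3-byte char #2 = E4 8D B7.
Offset 7: leading byte 0xF0 = 11110000 → 4-byte char #3 = F0 9F A8 9D.
Offset 11: leading byte 0xE8 = 11101000 → 3-byte char #4 = E8 AF 83.
Offset 14: leading byte 0xF0 = 11110000 → 4-byte char #5 = F0 A9 B7 B0.
Offset 18: leading byte 0xED = 11101101 → 3-byte char #6 = ED 9B 8E.
Leading byte 0xED = 11101101 matches 1110xxxx → 3-byte sequence.
Byte 1: 0xED = 11101101, payload 1101 (4 bits).
Byte 2: 0x9B = 10011011 (10xxxxxx ✓), payload 011011.
Byte 3: 0x8E = 10001110 (10xxxxxx ✓), payload 001110.
Concatenate: 1101011011001110 = 0xD6CE (16 bits → U+D6CE).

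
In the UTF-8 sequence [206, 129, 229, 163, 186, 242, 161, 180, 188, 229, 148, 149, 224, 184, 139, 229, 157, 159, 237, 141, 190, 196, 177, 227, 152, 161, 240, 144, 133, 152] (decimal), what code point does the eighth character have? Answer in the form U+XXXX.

U+0131

Offset 0: leading byte 0xCE = 11001110 → 2-byte char #1 = CE 81.
Offset 2: leading byte 0xE5 = 11100101 → 3-byte char #2 = E5 A3 BA.
Offset 5: leading byte 0xF2 = 11110010 → 4-byte char #3 = F2 A1 B4 BC.
Offset 9: leading byte 0xE5 = 11100101 → 3-byte char #4 = E5 94 95.
Offset 12: leading byte 0xE0 = 11100000 → 3-byte char #5 = E0 B8 8B.
Offset 15: leading byte 0xE5 = 11100101 → 3-byte char #6 = E5 9D 9F.
Offset 18: leading byte 0xED = 11101101 → 3-byte char #7 = ED 8D BE.
Offset 21: leading byte 0xC4 = 11000100 → 2-byte char #8 = C4 B1.
Leading byte 0xC4 = 11000100 matches 110xxxxx → 2-byte sequence.
Byte 1: 0xC4 = 11000100, payload 00100 (5 bits).
Byte 2: 0xB1 = 10110001 (10xxxxxx ✓), payload 110001.
Concatenate: 00100110001 = 0x131 (11 bits → U+0131).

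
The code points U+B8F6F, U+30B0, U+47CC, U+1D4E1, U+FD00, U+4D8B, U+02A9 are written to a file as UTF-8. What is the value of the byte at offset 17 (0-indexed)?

U+B8F6F → 4-byte form F2 B8 BD AF at offsets 0–3.
U+30B0 → 3-byte form E3 82 B0 at offsets 4–6.
U+47CC → 3-byte form E4 9F 8C at offsets 7–9.
U+1D4E1 → 4-byte form F0 9D 93 A1 at offsets 10–13.
U+FD00 → 3-byte form EF B4 80 at offsets 14–16.
U+4D8B → 3-byte form E4 B6 8B at offsets 17–19.
Offset 17 falls in char 6's range; it's byte 1 of E4 B6 8B = 0xE4.

0xE4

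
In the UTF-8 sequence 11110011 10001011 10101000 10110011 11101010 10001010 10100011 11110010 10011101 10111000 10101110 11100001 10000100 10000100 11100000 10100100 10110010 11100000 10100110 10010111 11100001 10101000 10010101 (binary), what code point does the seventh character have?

Offset 0: leading byte 0xF3 = 11110011 → 4-byte char #1 = F3 8B A8 B3.
Offset 4: leading byte 0xEA = 11101010 → 3-byte char #2 = EA 8A A3.
Offset 7: leading byte 0xF2 = 11110010 → 4-byte char #3 = F2 9D B8 AE.
Offset 11: leading byte 0xE1 = 11100001 → 3-byte char #4 = E1 84 84.
Offset 14: leading byte 0xE0 = 11100000 → 3-byte char #5 = E0 A4 B2.
Offset 17: leading byte 0xE0 = 11100000 → 3-byte char #6 = E0 A6 97.
Offset 20: leading byte 0xE1 = 11100001 → 3-byte char #7 = E1 A8 95.
Leading byte 0xE1 = 11100001 matches 1110xxxx → 3-byte sequence.
Byte 1: 0xE1 = 11100001, payload 0001 (4 bits).
Byte 2: 0xA8 = 10101000 (10xxxxxx ✓), payload 101000.
Byte 3: 0x95 = 10010101 (10xxxxxx ✓), payload 010101.
Concatenate: 0001101000010101 = 0x1A15 (16 bits → U+1A15).

U+1A15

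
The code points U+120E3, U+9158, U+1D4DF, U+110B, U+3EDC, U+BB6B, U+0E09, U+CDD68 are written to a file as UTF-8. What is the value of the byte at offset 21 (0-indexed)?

0xB8

U+120E3 → 4-byte form F0 92 83 A3 at offsets 0–3.
U+9158 → 3-byte form E9 85 98 at offsets 4–6.
U+1D4DF → 4-byte form F0 9D 93 9F at offsets 7–10.
U+110B → 3-byte form E1 84 8B at offsets 11–13.
U+3EDC → 3-byte form E3 BB 9C at offsets 14–16.
U+BB6B → 3-byte form EB AD AB at offsets 17–19.
U+0E09 → 3-byte form E0 B8 89 at offsets 20–22.
Offset 21 falls in char 7's range; it's byte 2 of E0 B8 89 = 0xB8.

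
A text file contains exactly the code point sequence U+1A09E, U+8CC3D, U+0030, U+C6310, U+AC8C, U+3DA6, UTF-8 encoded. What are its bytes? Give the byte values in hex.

U+1A09E: 4-byte form → F0 9A 82 9E.
U+8CC3D: 4-byte form → F2 8C B0 BD.
U+0030: 1-byte form → 30.
U+C6310: 4-byte form → F3 86 8C 90.
U+AC8C: 3-byte form → EA B2 8C.
U+3DA6: 3-byte form → E3 B6 A6.
Concatenated (19 bytes): F0 9A 82 9E F2 8C B0 BD 30 F3 86 8C 90 EA B2 8C E3 B6 A6.

F0 9A 82 9E F2 8C B0 BD 30 F3 86 8C 90 EA B2 8C E3 B6 A6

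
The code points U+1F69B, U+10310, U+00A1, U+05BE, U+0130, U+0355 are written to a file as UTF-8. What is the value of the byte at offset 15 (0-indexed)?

0x95

U+1F69B → 4-byte form F0 9F 9A 9B at offsets 0–3.
U+10310 → 4-byte form F0 90 8C 90 at offsets 4–7.
U+00A1 → 2-byte form C2 A1 at offsets 8–9.
U+05BE → 2-byte form D6 BE at offsets 10–11.
U+0130 → 2-byte form C4 B0 at offsets 12–13.
U+0355 → 2-byte form CD 95 at offsets 14–15.
Offset 15 falls in char 6's range; it's byte 2 of CD 95 = 0x95.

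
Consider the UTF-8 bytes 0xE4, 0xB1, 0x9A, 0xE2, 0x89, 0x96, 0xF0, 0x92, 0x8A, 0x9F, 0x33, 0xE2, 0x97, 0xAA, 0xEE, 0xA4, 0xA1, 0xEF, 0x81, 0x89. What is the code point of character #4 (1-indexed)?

U+0033

Offset 0: leading byte 0xE4 = 11100100 → 3-byte char #1 = E4 B1 9A.
Offset 3: leading byte 0xE2 = 11100010 → 3-byte char #2 = E2 89 96.
Offset 6: leading byte 0xF0 = 11110000 → 4-byte char #3 = F0 92 8A 9F.
Offset 10: leading byte 0x33 = 00110011 → 1-byte char #4 = 33.
Leading byte 0x33 = 00110011 matches 0xxxxxxx → 1-byte sequence.
Byte 1: 0x33 = 00110011, payload 0110011 (7 bits).
Concatenate: 0110011 = 0x33 (7 bits → U+0033).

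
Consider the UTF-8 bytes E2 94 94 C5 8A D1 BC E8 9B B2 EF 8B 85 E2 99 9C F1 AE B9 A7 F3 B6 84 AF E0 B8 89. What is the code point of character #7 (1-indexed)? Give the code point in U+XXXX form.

Offset 0: leading byte 0xE2 = 11100010 → 3-byte char #1 = E2 94 94.
Offset 3: leading byte 0xC5 = 11000101 → 2-byte char #2 = C5 8A.
Offset 5: leading byte 0xD1 = 11010001 → 2-byte char #3 = D1 BC.
Offset 7: leading byte 0xE8 = 11101000 → 3-byte char #4 = E8 9B B2.
Offset 10: leading byte 0xEF = 11101111 → 3-byte char #5 = EF 8B 85.
Offset 13: leading byte 0xE2 = 11100010 → 3-byte char #6 = E2 99 9C.
Offset 16: leading byte 0xF1 = 11110001 → 4-byte char #7 = F1 AE B9 A7.
Leading byte 0xF1 = 11110001 matches 11110xxx → 4-byte sequence.
Byte 1: 0xF1 = 11110001, payload 001 (3 bits).
Byte 2: 0xAE = 10101110 (10xxxxxx ✓), payload 101110.
Byte 3: 0xB9 = 10111001 (10xxxxxx ✓), payload 111001.
Byte 4: 0xA7 = 10100111 (10xxxxxx ✓), payload 100111.
Concatenate: 001101110111001100111 = 0x6EE67 (21 bits → U+6EE67).

U+6EE67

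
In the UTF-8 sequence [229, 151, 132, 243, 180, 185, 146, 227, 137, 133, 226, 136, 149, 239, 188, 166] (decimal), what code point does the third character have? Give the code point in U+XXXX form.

Offset 0: leading byte 0xE5 = 11100101 → 3-byte char #1 = E5 97 84.
Offset 3: leading byte 0xF3 = 11110011 → 4-byte char #2 = F3 B4 B9 92.
Offset 7: leading byte 0xE3 = 11100011 → 3-byte char #3 = E3 89 85.
Leading byte 0xE3 = 11100011 matches 1110xxxx → 3-byte sequence.
Byte 1: 0xE3 = 11100011, payload 0011 (4 bits).
Byte 2: 0x89 = 10001001 (10xxxxxx ✓), payload 001001.
Byte 3: 0x85 = 10000101 (10xxxxxx ✓), payload 000101.
Concatenate: 0011001001000101 = 0x3245 (16 bits → U+3245).

U+3245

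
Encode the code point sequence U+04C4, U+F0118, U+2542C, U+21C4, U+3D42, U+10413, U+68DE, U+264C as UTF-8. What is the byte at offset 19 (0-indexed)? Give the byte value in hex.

0x93

U+04C4 → 2-byte form D3 84 at offsets 0–1.
U+F0118 → 4-byte form F3 B0 84 98 at offsets 2–5.
U+2542C → 4-byte form F0 A5 90 AC at offsets 6–9.
U+21C4 → 3-byte form E2 87 84 at offsets 10–12.
U+3D42 → 3-byte form E3 B5 82 at offsets 13–15.
U+10413 → 4-byte form F0 90 90 93 at offsets 16–19.
Offset 19 falls in char 6's range; it's byte 4 of F0 90 90 93 = 0x93.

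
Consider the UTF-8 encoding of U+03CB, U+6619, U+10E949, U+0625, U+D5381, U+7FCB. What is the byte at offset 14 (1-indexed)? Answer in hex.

0x8E

1-indexed offset 14 is 0-indexed offset 13.
U+03CB → 2-byte form CF 8B at offsets 0–1.
U+6619 → 3-byte form E6 98 99 at offsets 2–4.
U+10E949 → 4-byte form F4 8E A5 89 at offsets 5–8.
U+0625 → 2-byte form D8 A5 at offsets 9–10.
U+D5381 → 4-byte form F3 95 8E 81 at offsets 11–14.
Offset 13 falls in char 5's range; it's byte 3 of F3 95 8E 81 = 0x8E.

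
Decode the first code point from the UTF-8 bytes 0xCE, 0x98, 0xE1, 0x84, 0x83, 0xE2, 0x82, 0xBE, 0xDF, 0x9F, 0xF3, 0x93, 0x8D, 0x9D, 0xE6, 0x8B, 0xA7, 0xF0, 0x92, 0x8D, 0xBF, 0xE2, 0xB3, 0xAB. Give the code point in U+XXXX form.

U+0398

Offset 0: leading byte 0xCE = 11001110 → 2-byte char #1 = CE 98.
Leading byte 0xCE = 11001110 matches 110xxxxx → 2-byte sequence.
Byte 1: 0xCE = 11001110, payload 01110 (5 bits).
Byte 2: 0x98 = 10011000 (10xxxxxx ✓), payload 011000.
Concatenate: 01110011000 = 0x398 (11 bits → U+0398).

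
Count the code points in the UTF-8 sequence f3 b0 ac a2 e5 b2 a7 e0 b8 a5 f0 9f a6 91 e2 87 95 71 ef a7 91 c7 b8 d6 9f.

Byte at offset 0: 0xF3 = 11110011 → 4-byte char (#1). Advance 4.
Byte at offset 4: 0xE5 = 11100101 → 3-byte char (#2). Advance 3.
Byte at offset 7: 0xE0 = 11100000 → 3-byte char (#3). Advance 3.
Byte at offset 10: 0xF0 = 11110000 → 4-byte char (#4). Advance 4.
Byte at offset 14: 0xE2 = 11100010 → 3-byte char (#5). Advance 3.
Byte at offset 17: 0x71 = 01110001 → 1-byte char (#6). Advance 1.
Byte at offset 18: 0xEF = 11101111 → 3-byte char (#7). Advance 3.
Byte at offset 21: 0xC7 = 11000111 → 2-byte char (#8). Advance 2.
Byte at offset 23: 0xD6 = 11010110 → 2-byte char (#9). Advance 2.
Reached end at offset 25 after 9 code points.

9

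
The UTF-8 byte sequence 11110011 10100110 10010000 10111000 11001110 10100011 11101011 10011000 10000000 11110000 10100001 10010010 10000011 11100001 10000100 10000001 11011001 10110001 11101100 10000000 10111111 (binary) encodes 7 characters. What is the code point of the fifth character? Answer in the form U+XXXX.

U+1101

Offset 0: leading byte 0xF3 = 11110011 → 4-byte char #1 = F3 A6 90 B8.
Offset 4: leading byte 0xCE = 11001110 → 2-byte char #2 = CE A3.
Offset 6: leading byte 0xEB = 11101011 → 3-byte char #3 = EB 98 80.
Offset 9: leading byte 0xF0 = 11110000 → 4-byte char #4 = F0 A1 92 83.
Offset 13: leading byte 0xE1 = 11100001 → 3-byte char #5 = E1 84 81.
Leading byte 0xE1 = 11100001 matches 1110xxxx → 3-byte sequence.
Byte 1: 0xE1 = 11100001, payload 0001 (4 bits).
Byte 2: 0x84 = 10000100 (10xxxxxx ✓), payload 000100.
Byte 3: 0x81 = 10000001 (10xxxxxx ✓), payload 000001.
Concatenate: 0001000100000001 = 0x1101 (16 bits → U+1101).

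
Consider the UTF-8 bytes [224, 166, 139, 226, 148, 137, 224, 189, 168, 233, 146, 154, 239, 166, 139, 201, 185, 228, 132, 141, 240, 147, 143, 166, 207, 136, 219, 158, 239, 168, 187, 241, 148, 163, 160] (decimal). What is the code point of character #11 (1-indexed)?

Offset 0: leading byte 0xE0 = 11100000 → 3-byte char #1 = E0 A6 8B.
Offset 3: leading byte 0xE2 = 11100010 → 3-byte char #2 = E2 94 89.
Offset 6: leading byte 0xE0 = 11100000 → 3-byte char #3 = E0 BD A8.
Offset 9: leading byte 0xE9 = 11101001 → 3-byte char #4 = E9 92 9A.
Offset 12: leading byte 0xEF = 11101111 → 3-byte char #5 = EF A6 8B.
Offset 15: leading byte 0xC9 = 11001001 → 2-byte char #6 = C9 B9.
Offset 17: leading byte 0xE4 = 11100100 → 3-byte char #7 = E4 84 8D.
Offset 20: leading byte 0xF0 = 11110000 → 4-byte char #8 = F0 93 8F A6.
Offset 24: leading byte 0xCF = 11001111 → 2-byte char #9 = CF 88.
Offset 26: leading byte 0xDB = 11011011 → 2-byte char #10 = DB 9E.
Offset 28: leading byte 0xEF = 11101111 → 3-byte char #11 = EF A8 BB.
Leading byte 0xEF = 11101111 matches 1110xxxx → 3-byte sequence.
Byte 1: 0xEF = 11101111, payload 1111 (4 bits).
Byte 2: 0xA8 = 10101000 (10xxxxxx ✓), payload 101000.
Byte 3: 0xBB = 10111011 (10xxxxxx ✓), payload 111011.
Concatenate: 1111101000111011 = 0xFA3B (16 bits → U+FA3B).

U+FA3B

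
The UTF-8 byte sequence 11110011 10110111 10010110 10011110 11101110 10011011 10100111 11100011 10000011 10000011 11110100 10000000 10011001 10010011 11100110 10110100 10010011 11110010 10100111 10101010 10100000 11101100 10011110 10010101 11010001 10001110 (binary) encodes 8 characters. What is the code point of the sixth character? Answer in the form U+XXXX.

U+A7AA0

Offset 0: leading byte 0xF3 = 11110011 → 4-byte char #1 = F3 B7 96 9E.
Offset 4: leading byte 0xEE = 11101110 → 3-byte char #2 = EE 9B A7.
Offset 7: leading byte 0xE3 = 11100011 → 3-byte char #3 = E3 83 83.
Offset 10: leading byte 0xF4 = 11110100 → 4-byte char #4 = F4 80 99 93.
Offset 14: leading byte 0xE6 = 11100110 → 3-byte char #5 = E6 B4 93.
Offset 17: leading byte 0xF2 = 11110010 → 4-byte char #6 = F2 A7 AA A0.
Leading byte 0xF2 = 11110010 matches 11110xxx → 4-byte sequence.
Byte 1: 0xF2 = 11110010, payload 010 (3 bits).
Byte 2: 0xA7 = 10100111 (10xxxxxx ✓), payload 100111.
Byte 3: 0xAA = 10101010 (10xxxxxx ✓), payload 101010.
Byte 4: 0xA0 = 10100000 (10xxxxxx ✓), payload 100000.
Concatenate: 010100111101010100000 = 0xA7AA0 (21 bits → U+A7AA0).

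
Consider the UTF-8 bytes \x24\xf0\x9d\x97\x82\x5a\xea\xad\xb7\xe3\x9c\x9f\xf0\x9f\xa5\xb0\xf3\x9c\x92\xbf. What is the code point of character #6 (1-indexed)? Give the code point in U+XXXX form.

Offset 0: leading byte 0x24 = 00100100 → 1-byte char #1 = 24.
Offset 1: leading byte 0xF0 = 11110000 → 4-byte char #2 = F0 9D 97 82.
Offset 5: leading byte 0x5A = 01011010 → 1-byte char #3 = 5A.
Offset 6: leading byte 0xEA = 11101010 → 3-byte char #4 = EA AD B7.
Offset 9: leading byte 0xE3 = 11100011 → 3-byte char #5 = E3 9C 9F.
Offset 12: leading byte 0xF0 = 11110000 → 4-byte char #6 = F0 9F A5 B0.
Leading byte 0xF0 = 11110000 matches 11110xxx → 4-byte sequence.
Byte 1: 0xF0 = 11110000, payload 000 (3 bits).
Byte 2: 0x9F = 10011111 (10xxxxxx ✓), payload 011111.
Byte 3: 0xA5 = 10100101 (10xxxxxx ✓), payload 100101.
Byte 4: 0xB0 = 10110000 (10xxxxxx ✓), payload 110000.
Concatenate: 000011111100101110000 = 0x1F970 (21 bits → U+1F970).

U+1F970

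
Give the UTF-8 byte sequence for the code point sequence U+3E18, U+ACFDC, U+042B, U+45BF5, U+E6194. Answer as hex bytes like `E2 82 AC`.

E3 B8 98 F2 AC BF 9C D0 AB F1 85 AF B5 F3 A6 86 94

U+3E18: 3-byte form → E3 B8 98.
U+ACFDC: 4-byte form → F2 AC BF 9C.
U+042B: 2-byte form → D0 AB.
U+45BF5: 4-byte form → F1 85 AF B5.
U+E6194: 4-byte form → F3 A6 86 94.
Concatenated (17 bytes): E3 B8 98 F2 AC BF 9C D0 AB F1 85 AF B5 F3 A6 86 94.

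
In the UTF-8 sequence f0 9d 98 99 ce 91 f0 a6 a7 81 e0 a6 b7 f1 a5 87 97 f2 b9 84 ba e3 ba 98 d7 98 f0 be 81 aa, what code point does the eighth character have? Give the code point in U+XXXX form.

Offset 0: leading byte 0xF0 = 11110000 → 4-byte char #1 = F0 9D 98 99.
Offset 4: leading byte 0xCE = 11001110 → 2-byte char #2 = CE 91.
Offset 6: leading byte 0xF0 = 11110000 → 4-byte char #3 = F0 A6 A7 81.
Offset 10: leading byte 0xE0 = 11100000 → 3-byte char #4 = E0 A6 B7.
Offset 13: leading byte 0xF1 = 11110001 → 4-byte char #5 = F1 A5 87 97.
Offset 17: leading byte 0xF2 = 11110010 → 4-byte char #6 = F2 B9 84 BA.
Offset 21: leading byte 0xE3 = 11100011 → 3-byte char #7 = E3 BA 98.
Offset 24: leading byte 0xD7 = 11010111 → 2-byte char #8 = D7 98.
Leading byte 0xD7 = 11010111 matches 110xxxxx → 2-byte sequence.
Byte 1: 0xD7 = 11010111, payload 10111 (5 bits).
Byte 2: 0x98 = 10011000 (10xxxxxx ✓), payload 011000.
Concatenate: 10111011000 = 0x5D8 (11 bits → U+05D8).

U+05D8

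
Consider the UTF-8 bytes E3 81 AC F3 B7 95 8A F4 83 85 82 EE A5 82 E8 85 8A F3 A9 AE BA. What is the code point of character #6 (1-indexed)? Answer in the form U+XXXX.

U+E9BBA

Offset 0: leading byte 0xE3 = 11100011 → 3-byte char #1 = E3 81 AC.
Offset 3: leading byte 0xF3 = 11110011 → 4-byte char #2 = F3 B7 95 8A.
Offset 7: leading byte 0xF4 = 11110100 → 4-byte char #3 = F4 83 85 82.
Offset 11: leading byte 0xEE = 11101110 → 3-byte char #4 = EE A5 82.
Offset 14: leading byte 0xE8 = 11101000 → 3-byte char #5 = E8 85 8A.
Offset 17: leading byte 0xF3 = 11110011 → 4-byte char #6 = F3 A9 AE BA.
Leading byte 0xF3 = 11110011 matches 11110xxx → 4-byte sequence.
Byte 1: 0xF3 = 11110011, payload 011 (3 bits).
Byte 2: 0xA9 = 10101001 (10xxxxxx ✓), payload 101001.
Byte 3: 0xAE = 10101110 (10xxxxxx ✓), payload 101110.
Byte 4: 0xBA = 10111010 (10xxxxxx ✓), payload 111010.
Concatenate: 011101001101110111010 = 0xE9BBA (21 bits → U+E9BBA).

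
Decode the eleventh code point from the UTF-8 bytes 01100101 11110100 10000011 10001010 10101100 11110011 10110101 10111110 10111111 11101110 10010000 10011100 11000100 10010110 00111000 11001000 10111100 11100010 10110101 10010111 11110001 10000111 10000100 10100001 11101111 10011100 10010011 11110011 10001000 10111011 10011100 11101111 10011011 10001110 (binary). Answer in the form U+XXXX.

U+C8EDC

Offset 0: leading byte 0x65 = 01100101 → 1-byte char #1 = 65.
Offset 1: leading byte 0xF4 = 11110100 → 4-byte char #2 = F4 83 8A AC.
Offset 5: leading byte 0xF3 = 11110011 → 4-byte char #3 = F3 B5 BE BF.
Offset 9: leading byte 0xEE = 11101110 → 3-byte char #4 = EE 90 9C.
Offset 12: leading byte 0xC4 = 11000100 → 2-byte char #5 = C4 96.
Offset 14: leading byte 0x38 = 00111000 → 1-byte char #6 = 38.
Offset 15: leading byte 0xC8 = 11001000 → 2-byte char #7 = C8 BC.
Offset 17: leading byte 0xE2 = 11100010 → 3-byte char #8 = E2 B5 97.
Offset 20: leading byte 0xF1 = 11110001 → 4-byte char #9 = F1 87 84 A1.
Offset 24: leading byte 0xEF = 11101111 → 3-byte char #10 = EF 9C 93.
Offset 27: leading byte 0xF3 = 11110011 → 4-byte char #11 = F3 88 BB 9C.
Leading byte 0xF3 = 11110011 matches 11110xxx → 4-byte sequence.
Byte 1: 0xF3 = 11110011, payload 011 (3 bits).
Byte 2: 0x88 = 10001000 (10xxxxxx ✓), payload 001000.
Byte 3: 0xBB = 10111011 (10xxxxxx ✓), payload 111011.
Byte 4: 0x9C = 10011100 (10xxxxxx ✓), payload 011100.
Concatenate: 011001000111011011100 = 0xC8EDC (21 bits → U+C8EDC).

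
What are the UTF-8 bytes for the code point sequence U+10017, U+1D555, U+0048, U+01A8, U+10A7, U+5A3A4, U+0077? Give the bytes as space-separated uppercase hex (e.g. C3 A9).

U+10017: 4-byte form → F0 90 80 97.
U+1D555: 4-byte form → F0 9D 95 95.
U+0048: 1-byte form → 48.
U+01A8: 2-byte form → C6 A8.
U+10A7: 3-byte form → E1 82 A7.
U+5A3A4: 4-byte form → F1 9A 8E A4.
U+0077: 1-byte form → 77.
Concatenated (19 bytes): F0 90 80 97 F0 9D 95 95 48 C6 A8 E1 82 A7 F1 9A 8E A4 77.

F0 90 80 97 F0 9D 95 95 48 C6 A8 E1 82 A7 F1 9A 8E A4 77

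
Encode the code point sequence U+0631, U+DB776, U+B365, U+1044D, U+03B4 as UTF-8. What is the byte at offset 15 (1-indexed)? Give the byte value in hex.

1-indexed offset 15 is 0-indexed offset 14.
U+0631 → 2-byte form D8 B1 at offsets 0–1.
U+DB776 → 4-byte form F3 9B 9D B6 at offsets 2–5.
U+B365 → 3-byte form EB 8D A5 at offsets 6–8.
U+1044D → 4-byte form F0 90 91 8D at offsets 9–12.
U+03B4 → 2-byte form CE B4 at offsets 13–14.
Offset 14 falls in char 5's range; it's byte 2 of CE B4 = 0xB4.

0xB4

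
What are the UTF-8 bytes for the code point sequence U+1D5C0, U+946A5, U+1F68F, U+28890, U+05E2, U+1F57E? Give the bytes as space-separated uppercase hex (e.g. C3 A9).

F0 9D 97 80 F2 94 9A A5 F0 9F 9A 8F F0 A8 A2 90 D7 A2 F0 9F 95 BE

U+1D5C0: 4-byte form → F0 9D 97 80.
U+946A5: 4-byte form → F2 94 9A A5.
U+1F68F: 4-byte form → F0 9F 9A 8F.
U+28890: 4-byte form → F0 A8 A2 90.
U+05E2: 2-byte form → D7 A2.
U+1F57E: 4-byte form → F0 9F 95 BE.
Concatenated (22 bytes): F0 9D 97 80 F2 94 9A A5 F0 9F 9A 8F F0 A8 A2 90 D7 A2 F0 9F 95 BE.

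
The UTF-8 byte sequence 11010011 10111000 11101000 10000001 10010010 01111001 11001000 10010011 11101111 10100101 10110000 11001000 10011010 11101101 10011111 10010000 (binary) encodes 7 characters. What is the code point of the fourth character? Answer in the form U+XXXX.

U+0213

Offset 0: leading byte 0xD3 = 11010011 → 2-byte char #1 = D3 B8.
Offset 2: leading byte 0xE8 = 11101000 → 3-byte char #2 = E8 81 92.
Offset 5: leading byte 0x79 = 01111001 → 1-byte char #3 = 79.
Offset 6: leading byte 0xC8 = 11001000 → 2-byte char #4 = C8 93.
Leading byte 0xC8 = 11001000 matches 110xxxxx → 2-byte sequence.
Byte 1: 0xC8 = 11001000, payload 01000 (5 bits).
Byte 2: 0x93 = 10010011 (10xxxxxx ✓), payload 010011.
Concatenate: 01000010011 = 0x213 (11 bits → U+0213).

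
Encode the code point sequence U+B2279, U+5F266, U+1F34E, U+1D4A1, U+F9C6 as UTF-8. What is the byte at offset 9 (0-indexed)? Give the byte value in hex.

0x9F

U+B2279 → 4-byte form F2 B2 89 B9 at offsets 0–3.
U+5F266 → 4-byte form F1 9F 89 A6 at offsets 4–7.
U+1F34E → 4-byte form F0 9F 8D 8E at offsets 8–11.
Offset 9 falls in char 3's range; it's byte 2 of F0 9F 8D 8E = 0x9F.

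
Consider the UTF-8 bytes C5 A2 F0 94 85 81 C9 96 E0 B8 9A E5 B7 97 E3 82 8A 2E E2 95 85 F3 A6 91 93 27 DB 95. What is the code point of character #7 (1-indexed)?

U+002E

Offset 0: leading byte 0xC5 = 11000101 → 2-byte char #1 = C5 A2.
Offset 2: leading byte 0xF0 = 11110000 → 4-byte char #2 = F0 94 85 81.
Offset 6: leading byte 0xC9 = 11001001 → 2-byte char #3 = C9 96.
Offset 8: leading byte 0xE0 = 11100000 → 3-byte char #4 = E0 B8 9A.
Offset 11: leading byte 0xE5 = 11100101 → 3-byte char #5 = E5 B7 97.
Offset 14: leading byte 0xE3 = 11100011 → 3-byte char #6 = E3 82 8A.
Offset 17: leading byte 0x2E = 00101110 → 1-byte char #7 = 2E.
Leading byte 0x2E = 00101110 matches 0xxxxxxx → 1-byte sequence.
Byte 1: 0x2E = 00101110, payload 0101110 (7 bits).
Concatenate: 0101110 = 0x2E (7 bits → U+002E).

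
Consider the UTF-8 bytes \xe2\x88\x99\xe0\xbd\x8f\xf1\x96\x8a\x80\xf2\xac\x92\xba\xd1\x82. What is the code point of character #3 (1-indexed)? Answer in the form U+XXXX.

Offset 0: leading byte 0xE2 = 11100010 → 3-byte char #1 = E2 88 99.
Offset 3: leading byte 0xE0 = 11100000 → 3-byte char #2 = E0 BD 8F.
Offset 6: leading byte 0xF1 = 11110001 → 4-byte char #3 = F1 96 8A 80.
Leading byte 0xF1 = 11110001 matches 11110xxx → 4-byte sequence.
Byte 1: 0xF1 = 11110001, payload 001 (3 bits).
Byte 2: 0x96 = 10010110 (10xxxxxx ✓), payload 010110.
Byte 3: 0x8A = 10001010 (10xxxxxx ✓), payload 001010.
Byte 4: 0x80 = 10000000 (10xxxxxx ✓), payload 000000.
Concatenate: 001010110001010000000 = 0x56280 (21 bits → U+56280).

U+56280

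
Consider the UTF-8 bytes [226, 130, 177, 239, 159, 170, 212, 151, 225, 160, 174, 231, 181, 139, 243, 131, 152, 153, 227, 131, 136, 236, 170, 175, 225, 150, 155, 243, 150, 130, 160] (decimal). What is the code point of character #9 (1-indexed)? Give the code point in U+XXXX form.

Offset 0: leading byte 0xE2 = 11100010 → 3-byte char #1 = E2 82 B1.
Offset 3: leading byte 0xEF = 11101111 → 3-byte char #2 = EF 9F AA.
Offset 6: leading byte 0xD4 = 11010100 → 2-byte char #3 = D4 97.
Offset 8: leading byte 0xE1 = 11100001 → 3-byte char #4 = E1 A0 AE.
Offset 11: leading byte 0xE7 = 11100111 → 3-byte char #5 = E7 B5 8B.
Offset 14: leading byte 0xF3 = 11110011 → 4-byte char #6 = F3 83 98 99.
Offset 18: leading byte 0xE3 = 11100011 → 3-byte char #7 = E3 83 88.
Offset 21: leading byte 0xEC = 11101100 → 3-byte char #8 = EC AA AF.
Offset 24: leading byte 0xE1 = 11100001 → 3-byte char #9 = E1 96 9B.
Leading byte 0xE1 = 11100001 matches 1110xxxx → 3-byte sequence.
Byte 1: 0xE1 = 11100001, payload 0001 (4 bits).
Byte 2: 0x96 = 10010110 (10xxxxxx ✓), payload 010110.
Byte 3: 0x9B = 10011011 (10xxxxxx ✓), payload 011011.
Concatenate: 0001010110011011 = 0x159B (16 bits → U+159B).

U+159B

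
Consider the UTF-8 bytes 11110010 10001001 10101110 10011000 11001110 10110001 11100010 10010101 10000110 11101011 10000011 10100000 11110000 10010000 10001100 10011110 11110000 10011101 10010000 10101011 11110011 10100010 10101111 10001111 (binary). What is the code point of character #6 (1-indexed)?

U+1D42B

Offset 0: leading byte 0xF2 = 11110010 → 4-byte char #1 = F2 89 AE 98.
Offset 4: leading byte 0xCE = 11001110 → 2-byte char #2 = CE B1.
Offset 6: leading byte 0xE2 = 11100010 → 3-byte char #3 = E2 95 86.
Offset 9: leading byte 0xEB = 11101011 → 3-byte char #4 = EB 83 A0.
Offset 12: leading byte 0xF0 = 11110000 → 4-byte char #5 = F0 90 8C 9E.
Offset 16: leading byte 0xF0 = 11110000 → 4-byte char #6 = F0 9D 90 AB.
Leading byte 0xF0 = 11110000 matches 11110xxx → 4-byte sequence.
Byte 1: 0xF0 = 11110000, payload 000 (3 bits).
Byte 2: 0x9D = 10011101 (10xxxxxx ✓), payload 011101.
Byte 3: 0x90 = 10010000 (10xxxxxx ✓), payload 010000.
Byte 4: 0xAB = 10101011 (10xxxxxx ✓), payload 101011.
Concatenate: 000011101010000101011 = 0x1D42B (21 bits → U+1D42B).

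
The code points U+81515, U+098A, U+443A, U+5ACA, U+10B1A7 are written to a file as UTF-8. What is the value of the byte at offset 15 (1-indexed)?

1-indexed offset 15 is 0-indexed offset 14.
U+81515 → 4-byte form F2 81 94 95 at offsets 0–3.
U+098A → 3-byte form E0 A6 8A at offsets 4–6.
U+443A → 3-byte form E4 90 BA at offsets 7–9.
U+5ACA → 3-byte form E5 AB 8A at offsets 10–12.
U+10B1A7 → 4-byte form F4 8B 86 A7 at offsets 13–16.
Offset 14 falls in char 5's range; it's byte 2 of F4 8B 86 A7 = 0x8B.

0x8B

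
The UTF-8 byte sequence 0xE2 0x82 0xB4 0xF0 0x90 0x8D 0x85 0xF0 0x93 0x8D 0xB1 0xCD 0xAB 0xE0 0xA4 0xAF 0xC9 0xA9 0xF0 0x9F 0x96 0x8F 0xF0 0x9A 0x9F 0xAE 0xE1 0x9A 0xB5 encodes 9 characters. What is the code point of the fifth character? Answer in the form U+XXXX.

U+092F

Offset 0: leading byte 0xE2 = 11100010 → 3-byte char #1 = E2 82 B4.
Offset 3: leading byte 0xF0 = 11110000 → 4-byte char #2 = F0 90 8D 85.
Offset 7: leading byte 0xF0 = 11110000 → 4-byte char #3 = F0 93 8D B1.
Offset 11: leading byte 0xCD = 11001101 → 2-byte char #4 = CD AB.
Offset 13: leading byte 0xE0 = 11100000 → 3-byte char #5 = E0 A4 AF.
Leading byte 0xE0 = 11100000 matches 1110xxxx → 3-byte sequence.
Byte 1: 0xE0 = 11100000, payload 0000 (4 bits).
Byte 2: 0xA4 = 10100100 (10xxxxxx ✓), payload 100100.
Byte 3: 0xAF = 10101111 (10xxxxxx ✓), payload 101111.
Concatenate: 0000100100101111 = 0x92F (16 bits → U+092F).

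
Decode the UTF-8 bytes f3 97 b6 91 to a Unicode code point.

Leading byte 0xF3 = 11110011 matches 11110xxx → 4-byte sequence.
Byte 1: 0xF3 = 11110011, payload 011 (3 bits).
Byte 2: 0x97 = 10010111 (10xxxxxx ✓), payload 010111.
Byte 3: 0xB6 = 10110110 (10xxxxxx ✓), payload 110110.
Byte 4: 0x91 = 10010001 (10xxxxxx ✓), payload 010001.
Concatenate: 011010111110110010001 = 0xD7D91 (21 bits → U+D7D91).

U+D7D91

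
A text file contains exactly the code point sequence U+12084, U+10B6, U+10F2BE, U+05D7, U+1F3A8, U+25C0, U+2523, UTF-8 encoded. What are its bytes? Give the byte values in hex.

F0 92 82 84 E1 82 B6 F4 8F 8A BE D7 97 F0 9F 8E A8 E2 97 80 E2 94 A3

U+12084: 4-byte form → F0 92 82 84.
U+10B6: 3-byte form → E1 82 B6.
U+10F2BE: 4-byte form → F4 8F 8A BE.
U+05D7: 2-byte form → D7 97.
U+1F3A8: 4-byte form → F0 9F 8E A8.
U+25C0: 3-byte form → E2 97 80.
U+2523: 3-byte form → E2 94 A3.
Concatenated (23 bytes): F0 92 82 84 E1 82 B6 F4 8F 8A BE D7 97 F0 9F 8E A8 E2 97 80 E2 94 A3.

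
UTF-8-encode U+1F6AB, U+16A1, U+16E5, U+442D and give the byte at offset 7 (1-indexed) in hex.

0xA1

1-indexed offset 7 is 0-indexed offset 6.
U+1F6AB → 4-byte form F0 9F 9A AB at offsets 0–3.
U+16A1 → 3-byte form E1 9A A1 at offsets 4–6.
Offset 6 falls in char 2's range; it's byte 3 of E1 9A A1 = 0xA1.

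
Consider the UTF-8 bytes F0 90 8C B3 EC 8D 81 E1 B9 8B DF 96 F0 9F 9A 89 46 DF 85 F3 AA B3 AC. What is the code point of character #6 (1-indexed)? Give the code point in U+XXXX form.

Offset 0: leading byte 0xF0 = 11110000 → 4-byte char #1 = F0 90 8C B3.
Offset 4: leading byte 0xEC = 11101100 → 3-byte char #2 = EC 8D 81.
Offset 7: leading byte 0xE1 = 11100001 → 3-byte char #3 = E1 B9 8B.
Offset 10: leading byte 0xDF = 11011111 → 2-byte char #4 = DF 96.
Offset 12: leading byte 0xF0 = 11110000 → 4-byte char #5 = F0 9F 9A 89.
Offset 16: leading byte 0x46 = 01000110 → 1-byte char #6 = 46.
Leading byte 0x46 = 01000110 matches 0xxxxxxx → 1-byte sequence.
Byte 1: 0x46 = 01000110, payload 1000110 (7 bits).
Concatenate: 1000110 = 0x46 (7 bits → U+0046).

U+0046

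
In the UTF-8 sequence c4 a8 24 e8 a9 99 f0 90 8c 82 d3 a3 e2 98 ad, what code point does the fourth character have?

Offset 0: leading byte 0xC4 = 11000100 → 2-byte char #1 = C4 A8.
Offset 2: leading byte 0x24 = 00100100 → 1-byte char #2 = 24.
Offset 3: leading byte 0xE8 = 11101000 → 3-byte char #3 = E8 A9 99.
Offset 6: leading byte 0xF0 = 11110000 → 4-byte char #4 = F0 90 8C 82.
Leading byte 0xF0 = 11110000 matches 11110xxx → 4-byte sequence.
Byte 1: 0xF0 = 11110000, payload 000 (3 bits).
Byte 2: 0x90 = 10010000 (10xxxxxx ✓), payload 010000.
Byte 3: 0x8C = 10001100 (10xxxxxx ✓), payload 001100.
Byte 4: 0x82 = 10000010 (10xxxxxx ✓), payload 000010.
Concatenate: 000010000001100000010 = 0x10302 (21 bits → U+10302).

U+10302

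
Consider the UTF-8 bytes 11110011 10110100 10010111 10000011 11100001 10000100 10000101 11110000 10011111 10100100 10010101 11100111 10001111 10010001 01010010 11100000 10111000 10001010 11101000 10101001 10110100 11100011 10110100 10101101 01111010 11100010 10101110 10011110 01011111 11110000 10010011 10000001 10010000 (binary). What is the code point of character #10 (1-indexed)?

U+2B9E

Offset 0: leading byte 0xF3 = 11110011 → 4-byte char #1 = F3 B4 97 83.
Offset 4: leading byte 0xE1 = 11100001 → 3-byte char #2 = E1 84 85.
Offset 7: leading byte 0xF0 = 11110000 → 4-byte char #3 = F0 9F A4 95.
Offset 11: leading byte 0xE7 = 11100111 → 3-byte char #4 = E7 8F 91.
Offset 14: leading byte 0x52 = 01010010 → 1-byte char #5 = 52.
Offset 15: leading byte 0xE0 = 11100000 → 3-byte char #6 = E0 B8 8A.
Offset 18: leading byte 0xE8 = 11101000 → 3-byte char #7 = E8 A9 B4.
Offset 21: leading byte 0xE3 = 11100011 → 3-byte char #8 = E3 B4 AD.
Offset 24: leading byte 0x7A = 01111010 → 1-byte char #9 = 7A.
Offset 25: leading byte 0xE2 = 11100010 → 3-byte char #10 = E2 AE 9E.
Leading byte 0xE2 = 11100010 matches 1110xxxx → 3-byte sequence.
Byte 1: 0xE2 = 11100010, payload 0010 (4 bits).
Byte 2: 0xAE = 10101110 (10xxxxxx ✓), payload 101110.
Byte 3: 0x9E = 10011110 (10xxxxxx ✓), payload 011110.
Concatenate: 0010101110011110 = 0x2B9E (16 bits → U+2B9E).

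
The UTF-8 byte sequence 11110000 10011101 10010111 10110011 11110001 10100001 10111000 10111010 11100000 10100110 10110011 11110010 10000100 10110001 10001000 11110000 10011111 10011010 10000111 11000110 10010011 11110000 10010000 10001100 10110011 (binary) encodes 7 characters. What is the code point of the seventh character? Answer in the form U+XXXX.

U+10333

Offset 0: leading byte 0xF0 = 11110000 → 4-byte char #1 = F0 9D 97 B3.
Offset 4: leading byte 0xF1 = 11110001 → 4-byte char #2 = F1 A1 B8 BA.
Offset 8: leading byte 0xE0 = 11100000 → 3-byte char #3 = E0 A6 B3.
Offset 11: leading byte 0xF2 = 11110010 → 4-byte char #4 = F2 84 B1 88.
Offset 15: leading byte 0xF0 = 11110000 → 4-byte char #5 = F0 9F 9A 87.
Offset 19: leading byte 0xC6 = 11000110 → 2-byte char #6 = C6 93.
Offset 21: leading byte 0xF0 = 11110000 → 4-byte char #7 = F0 90 8C B3.
Leading byte 0xF0 = 11110000 matches 11110xxx → 4-byte sequence.
Byte 1: 0xF0 = 11110000, payload 000 (3 bits).
Byte 2: 0x90 = 10010000 (10xxxxxx ✓), payload 010000.
Byte 3: 0x8C = 10001100 (10xxxxxx ✓), payload 001100.
Byte 4: 0xB3 = 10110011 (10xxxxxx ✓), payload 110011.
Concatenate: 000010000001100110011 = 0x10333 (21 bits → U+10333).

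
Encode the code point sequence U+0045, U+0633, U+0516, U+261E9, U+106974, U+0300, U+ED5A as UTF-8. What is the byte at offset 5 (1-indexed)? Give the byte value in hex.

0x96

1-indexed offset 5 is 0-indexed offset 4.
U+0045 → 1-byte form 45 at offsets 0–0.
U+0633 → 2-byte form D8 B3 at offsets 1–2.
U+0516 → 2-byte form D4 96 at offsets 3–4.
Offset 4 falls in char 3's range; it's byte 2 of D4 96 = 0x96.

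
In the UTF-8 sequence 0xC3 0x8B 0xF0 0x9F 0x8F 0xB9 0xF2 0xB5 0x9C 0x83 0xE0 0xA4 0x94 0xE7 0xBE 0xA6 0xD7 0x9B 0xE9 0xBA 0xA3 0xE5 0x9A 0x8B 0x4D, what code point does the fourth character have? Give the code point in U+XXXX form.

Offset 0: leading byte 0xC3 = 11000011 → 2-byte char #1 = C3 8B.
Offset 2: leading byte 0xF0 = 11110000 → 4-byte char #2 = F0 9F 8F B9.
Offset 6: leading byte 0xF2 = 11110010 → 4-byte char #3 = F2 B5 9C 83.
Offset 10: leading byte 0xE0 = 11100000 → 3-byte char #4 = E0 A4 94.
Leading byte 0xE0 = 11100000 matches 1110xxxx → 3-byte sequence.
Byte 1: 0xE0 = 11100000, payload 0000 (4 bits).
Byte 2: 0xA4 = 10100100 (10xxxxxx ✓), payload 100100.
Byte 3: 0x94 = 10010100 (10xxxxxx ✓), payload 010100.
Concatenate: 0000100100010100 = 0x914 (16 bits → U+0914).

U+0914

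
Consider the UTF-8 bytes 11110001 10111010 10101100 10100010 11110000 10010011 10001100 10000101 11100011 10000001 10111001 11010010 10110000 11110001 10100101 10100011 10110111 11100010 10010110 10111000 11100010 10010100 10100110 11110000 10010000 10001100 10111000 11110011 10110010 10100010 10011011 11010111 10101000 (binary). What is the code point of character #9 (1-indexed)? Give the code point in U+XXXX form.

U+F289B

Offset 0: leading byte 0xF1 = 11110001 → 4-byte char #1 = F1 BA AC A2.
Offset 4: leading byte 0xF0 = 11110000 → 4-byte char #2 = F0 93 8C 85.
Offset 8: leading byte 0xE3 = 11100011 → 3-byte char #3 = E3 81 B9.
Offset 11: leading byte 0xD2 = 11010010 → 2-byte char #4 = D2 B0.
Offset 13: leading byte 0xF1 = 11110001 → 4-byte char #5 = F1 A5 A3 B7.
Offset 17: leading byte 0xE2 = 11100010 → 3-byte char #6 = E2 96 B8.
Offset 20: leading byte 0xE2 = 11100010 → 3-byte char #7 = E2 94 A6.
Offset 23: leading byte 0xF0 = 11110000 → 4-byte char #8 = F0 90 8C B8.
Offset 27: leading byte 0xF3 = 11110011 → 4-byte char #9 = F3 B2 A2 9B.
Leading byte 0xF3 = 11110011 matches 11110xxx → 4-byte sequence.
Byte 1: 0xF3 = 11110011, payload 011 (3 bits).
Byte 2: 0xB2 = 10110010 (10xxxxxx ✓), payload 110010.
Byte 3: 0xA2 = 10100010 (10xxxxxx ✓), payload 100010.
Byte 4: 0x9B = 10011011 (10xxxxxx ✓), payload 011011.
Concatenate: 011110010100010011011 = 0xF289B (21 bits → U+F289B).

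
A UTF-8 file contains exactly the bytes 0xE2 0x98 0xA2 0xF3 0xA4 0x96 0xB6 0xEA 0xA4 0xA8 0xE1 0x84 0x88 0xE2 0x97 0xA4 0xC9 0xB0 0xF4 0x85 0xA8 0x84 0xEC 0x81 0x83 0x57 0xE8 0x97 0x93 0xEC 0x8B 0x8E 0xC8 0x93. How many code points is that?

Byte at offset 0: 0xE2 = 11100010 → 3-byte char (#1). Advance 3.
Byte at offset 3: 0xF3 = 11110011 → 4-byte char (#2). Advance 4.
Byte at offset 7: 0xEA = 11101010 → 3-byte char (#3). Advance 3.
Byte at offset 10: 0xE1 = 11100001 → 3-byte char (#4). Advance 3.
Byte at offset 13: 0xE2 = 11100010 → 3-byte char (#5). Advance 3.
Byte at offset 16: 0xC9 = 11001001 → 2-byte char (#6). Advance 2.
Byte at offset 18: 0xF4 = 11110100 → 4-byte char (#7). Advance 4.
Byte at offset 22: 0xEC = 11101100 → 3-byte char (#8). Advance 3.
Byte at offset 25: 0x57 = 01010111 → 1-byte char (#9). Advance 1.
Byte at offset 26: 0xE8 = 11101000 → 3-byte char (#10). Advance 3.
Byte at offset 29: 0xEC = 11101100 → 3-byte char (#11). Advance 3.
Byte at offset 32: 0xC8 = 11001000 → 2-byte char (#12). Advance 2.
Reached end at offset 34 after 12 code points.

12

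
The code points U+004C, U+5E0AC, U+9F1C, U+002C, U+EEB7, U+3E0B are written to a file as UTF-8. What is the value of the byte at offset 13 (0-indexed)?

U+004C → 1-byte form 4C at offsets 0–0.
U+5E0AC → 4-byte form F1 9E 82 AC at offsets 1–4.
U+9F1C → 3-byte form E9 BC 9C at offsets 5–7.
U+002C → 1-byte form 2C at offsets 8–8.
U+EEB7 → 3-byte form EE BA B7 at offsets 9–11.
U+3E0B → 3-byte form E3 B8 8B at offsets 12–14.
Offset 13 falls in char 6's range; it's byte 2 of E3 B8 8B = 0xB8.

0xB8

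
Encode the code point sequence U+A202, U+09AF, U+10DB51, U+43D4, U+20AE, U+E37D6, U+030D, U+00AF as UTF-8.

U+A202: 3-byte form → EA 88 82.
U+09AF: 3-byte form → E0 A6 AF.
U+10DB51: 4-byte form → F4 8D AD 91.
U+43D4: 3-byte form → E4 8F 94.
U+20AE: 3-byte form → E2 82 AE.
U+E37D6: 4-byte form → F3 A3 9F 96.
U+030D: 2-byte form → CC 8D.
U+00AF: 2-byte form → C2 AF.
Concatenated (24 bytes): EA 88 82 E0 A6 AF F4 8D AD 91 E4 8F 94 E2 82 AE F3 A3 9F 96 CC 8D C2 AF.

EA 88 82 E0 A6 AF F4 8D AD 91 E4 8F 94 E2 82 AE F3 A3 9F 96 CC 8D C2 AF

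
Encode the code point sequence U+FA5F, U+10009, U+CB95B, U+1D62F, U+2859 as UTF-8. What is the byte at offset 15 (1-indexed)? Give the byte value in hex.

0xAF

1-indexed offset 15 is 0-indexed offset 14.
U+FA5F → 3-byte form EF A9 9F at offsets 0–2.
U+10009 → 4-byte form F0 90 80 89 at offsets 3–6.
U+CB95B → 4-byte form F3 8B A5 9B at offsets 7–10.
U+1D62F → 4-byte form F0 9D 98 AF at offsets 11–14.
Offset 14 falls in char 4's range; it's byte 4 of F0 9D 98 AF = 0xAF.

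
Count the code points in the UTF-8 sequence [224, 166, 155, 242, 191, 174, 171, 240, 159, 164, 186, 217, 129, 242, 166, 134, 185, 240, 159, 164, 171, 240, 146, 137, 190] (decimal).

Byte at offset 0: 0xE0 = 11100000 → 3-byte char (#1). Advance 3.
Byte at offset 3: 0xF2 = 11110010 → 4-byte char (#2). Advance 4.
Byte at offset 7: 0xF0 = 11110000 → 4-byte char (#3). Advance 4.
Byte at offset 11: 0xD9 = 11011001 → 2-byte char (#4). Advance 2.
Byte at offset 13: 0xF2 = 11110010 → 4-byte char (#5). Advance 4.
Byte at offset 17: 0xF0 = 11110000 → 4-byte char (#6). Advance 4.
Byte at offset 21: 0xF0 = 11110000 → 4-byte char (#7). Advance 4.
Reached end at offset 25 after 7 code points.

7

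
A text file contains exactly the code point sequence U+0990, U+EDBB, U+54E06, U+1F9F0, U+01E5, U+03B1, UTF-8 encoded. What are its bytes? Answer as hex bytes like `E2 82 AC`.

E0 A6 90 EE B6 BB F1 94 B8 86 F0 9F A7 B0 C7 A5 CE B1

U+0990: 3-byte form → E0 A6 90.
U+EDBB: 3-byte form → EE B6 BB.
U+54E06: 4-byte form → F1 94 B8 86.
U+1F9F0: 4-byte form → F0 9F A7 B0.
U+01E5: 2-byte form → C7 A5.
U+03B1: 2-byte form → CE B1.
Concatenated (18 bytes): E0 A6 90 EE B6 BB F1 94 B8 86 F0 9F A7 B0 C7 A5 CE B1.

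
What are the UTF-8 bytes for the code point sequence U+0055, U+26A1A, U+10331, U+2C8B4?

U+0055: 1-byte form → 55.
U+26A1A: 4-byte form → F0 A6 A8 9A.
U+10331: 4-byte form → F0 90 8C B1.
U+2C8B4: 4-byte form → F0 AC A2 B4.
Concatenated (13 bytes): 55 F0 A6 A8 9A F0 90 8C B1 F0 AC A2 B4.

55 F0 A6 A8 9A F0 90 8C B1 F0 AC A2 B4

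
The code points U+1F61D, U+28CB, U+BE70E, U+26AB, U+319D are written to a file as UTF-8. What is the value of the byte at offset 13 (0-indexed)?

U+1F61D → 4-byte form F0 9F 98 9D at offsets 0–3.
U+28CB → 3-byte form E2 A3 8B at offsets 4–6.
U+BE70E → 4-byte form F2 BE 9C 8E at offsets 7–10.
U+26AB → 3-byte form E2 9A AB at offsets 11–13.
Offset 13 falls in char 4's range; it's byte 3 of E2 9A AB = 0xAB.

0xAB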